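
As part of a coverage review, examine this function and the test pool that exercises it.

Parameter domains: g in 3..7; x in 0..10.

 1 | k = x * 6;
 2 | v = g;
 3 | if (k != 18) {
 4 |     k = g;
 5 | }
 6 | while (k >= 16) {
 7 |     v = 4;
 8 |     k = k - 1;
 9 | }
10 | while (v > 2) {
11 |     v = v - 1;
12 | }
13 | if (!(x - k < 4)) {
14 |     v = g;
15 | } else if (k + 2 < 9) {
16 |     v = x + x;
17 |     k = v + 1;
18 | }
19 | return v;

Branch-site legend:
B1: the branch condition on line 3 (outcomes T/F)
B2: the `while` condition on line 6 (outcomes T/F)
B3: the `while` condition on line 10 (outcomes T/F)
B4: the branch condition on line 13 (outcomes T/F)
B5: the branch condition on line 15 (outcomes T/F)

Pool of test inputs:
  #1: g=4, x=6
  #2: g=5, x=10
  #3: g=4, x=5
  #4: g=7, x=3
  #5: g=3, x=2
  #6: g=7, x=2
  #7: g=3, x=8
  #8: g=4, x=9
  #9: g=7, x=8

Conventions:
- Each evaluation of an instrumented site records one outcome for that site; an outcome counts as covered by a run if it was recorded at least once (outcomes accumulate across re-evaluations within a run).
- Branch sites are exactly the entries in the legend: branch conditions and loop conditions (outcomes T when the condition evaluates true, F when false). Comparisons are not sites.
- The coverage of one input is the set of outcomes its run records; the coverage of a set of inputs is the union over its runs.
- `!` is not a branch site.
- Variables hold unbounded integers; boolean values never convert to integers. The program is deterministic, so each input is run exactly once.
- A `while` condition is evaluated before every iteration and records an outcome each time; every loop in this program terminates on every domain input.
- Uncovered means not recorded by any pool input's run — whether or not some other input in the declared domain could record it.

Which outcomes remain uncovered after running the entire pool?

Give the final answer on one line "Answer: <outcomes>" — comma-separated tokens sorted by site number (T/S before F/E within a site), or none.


run #1 (g=4, x=6) runs B1->T, B2->F, B3->T, B3->T, B3->F, B4->F, B5->T; records B1=T, B2=F, B3=T, B3=F, B4=F, B5=T
run #2 (g=5, x=10) runs B1->T, B2->F, B3->T, B3->T, B3->T, B3->F, B4->T; records B1=T, B2=F, B3=T, B3=F, B4=T
run #3 (g=4, x=5) runs B1->T, B2->F, B3->T, B3->T, B3->F, B4->F, B5->T; records B1=T, B2=F, B3=T, B3=F, B4=F, B5=T
run #4 (g=7, x=3) runs B1->F, B2->T, B2->T, B2->T, B2->F, B3->T, B3->T, B3->F, B4->F, B5->F; records B1=F, B2=T, B2=F, B3=T, B3=F, B4=F, B5=F
run #5 (g=3, x=2) runs B1->T, B2->F, B3->T, B3->F, B4->F, B5->T; records B1=T, B2=F, B3=T, B3=F, B4=F, B5=T
run #6 (g=7, x=2) runs B1->T, B2->F, B3->T, B3->T, B3->T, B3->T, B3->T, B3->F, B4->F, B5->F; records B1=T, B2=F, B3=T, B3=F, B4=F, B5=F
run #7 (g=3, x=8) runs B1->T, B2->F, B3->T, B3->F, B4->T; records B1=T, B2=F, B3=T, B3=F, B4=T
run #8 (g=4, x=9) runs B1->T, B2->F, B3->T, B3->T, B3->F, B4->T; records B1=T, B2=F, B3=T, B3=F, B4=T
run #9 (g=7, x=8) runs B1->T, B2->F, B3->T, B3->T, B3->T, B3->T, B3->T, B3->F, B4->F, B5->F; records B1=T, B2=F, B3=T, B3=F, B4=F, B5=F
union over the pool: B1=T, B1=F, B2=T, B2=F, B3=T, B3=F, B4=T, B4=F, B5=T, B5=F
uncovered (0 of 10): none
Answer: none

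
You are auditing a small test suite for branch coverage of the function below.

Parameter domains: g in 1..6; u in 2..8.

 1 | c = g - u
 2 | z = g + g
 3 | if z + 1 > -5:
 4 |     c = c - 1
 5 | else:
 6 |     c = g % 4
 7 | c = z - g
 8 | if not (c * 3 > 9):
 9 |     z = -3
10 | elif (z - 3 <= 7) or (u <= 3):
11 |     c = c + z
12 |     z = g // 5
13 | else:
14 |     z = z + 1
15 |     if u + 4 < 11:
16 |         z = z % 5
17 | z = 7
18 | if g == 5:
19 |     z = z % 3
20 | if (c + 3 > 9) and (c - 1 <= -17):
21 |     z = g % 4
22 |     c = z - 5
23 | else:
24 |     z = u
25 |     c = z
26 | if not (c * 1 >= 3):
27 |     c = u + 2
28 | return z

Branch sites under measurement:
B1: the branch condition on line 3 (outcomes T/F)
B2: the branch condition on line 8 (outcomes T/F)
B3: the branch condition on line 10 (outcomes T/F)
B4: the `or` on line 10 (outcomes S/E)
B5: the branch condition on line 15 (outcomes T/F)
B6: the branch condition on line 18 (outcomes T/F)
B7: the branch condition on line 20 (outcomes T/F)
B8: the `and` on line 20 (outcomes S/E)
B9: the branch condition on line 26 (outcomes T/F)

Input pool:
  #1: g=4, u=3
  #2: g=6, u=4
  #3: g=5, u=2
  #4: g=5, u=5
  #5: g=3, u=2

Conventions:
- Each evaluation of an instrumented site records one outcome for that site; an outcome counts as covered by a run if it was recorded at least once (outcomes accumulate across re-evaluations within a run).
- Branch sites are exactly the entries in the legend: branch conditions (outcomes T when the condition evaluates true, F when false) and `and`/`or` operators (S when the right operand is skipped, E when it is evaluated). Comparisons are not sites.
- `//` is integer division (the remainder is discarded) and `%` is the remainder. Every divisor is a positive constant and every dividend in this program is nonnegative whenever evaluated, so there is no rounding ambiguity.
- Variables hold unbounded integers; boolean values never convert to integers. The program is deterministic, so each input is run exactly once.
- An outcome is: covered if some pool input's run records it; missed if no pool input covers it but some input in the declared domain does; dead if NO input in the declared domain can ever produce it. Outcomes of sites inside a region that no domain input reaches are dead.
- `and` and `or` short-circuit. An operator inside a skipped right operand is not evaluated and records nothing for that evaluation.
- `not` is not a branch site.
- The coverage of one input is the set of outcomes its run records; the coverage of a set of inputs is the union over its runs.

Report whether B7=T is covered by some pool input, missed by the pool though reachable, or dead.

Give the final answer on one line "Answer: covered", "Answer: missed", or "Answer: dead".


no pool input records B7=T
checking all 42 inputs in the declared domain: B7=T is never recorded -> dead
Answer: dead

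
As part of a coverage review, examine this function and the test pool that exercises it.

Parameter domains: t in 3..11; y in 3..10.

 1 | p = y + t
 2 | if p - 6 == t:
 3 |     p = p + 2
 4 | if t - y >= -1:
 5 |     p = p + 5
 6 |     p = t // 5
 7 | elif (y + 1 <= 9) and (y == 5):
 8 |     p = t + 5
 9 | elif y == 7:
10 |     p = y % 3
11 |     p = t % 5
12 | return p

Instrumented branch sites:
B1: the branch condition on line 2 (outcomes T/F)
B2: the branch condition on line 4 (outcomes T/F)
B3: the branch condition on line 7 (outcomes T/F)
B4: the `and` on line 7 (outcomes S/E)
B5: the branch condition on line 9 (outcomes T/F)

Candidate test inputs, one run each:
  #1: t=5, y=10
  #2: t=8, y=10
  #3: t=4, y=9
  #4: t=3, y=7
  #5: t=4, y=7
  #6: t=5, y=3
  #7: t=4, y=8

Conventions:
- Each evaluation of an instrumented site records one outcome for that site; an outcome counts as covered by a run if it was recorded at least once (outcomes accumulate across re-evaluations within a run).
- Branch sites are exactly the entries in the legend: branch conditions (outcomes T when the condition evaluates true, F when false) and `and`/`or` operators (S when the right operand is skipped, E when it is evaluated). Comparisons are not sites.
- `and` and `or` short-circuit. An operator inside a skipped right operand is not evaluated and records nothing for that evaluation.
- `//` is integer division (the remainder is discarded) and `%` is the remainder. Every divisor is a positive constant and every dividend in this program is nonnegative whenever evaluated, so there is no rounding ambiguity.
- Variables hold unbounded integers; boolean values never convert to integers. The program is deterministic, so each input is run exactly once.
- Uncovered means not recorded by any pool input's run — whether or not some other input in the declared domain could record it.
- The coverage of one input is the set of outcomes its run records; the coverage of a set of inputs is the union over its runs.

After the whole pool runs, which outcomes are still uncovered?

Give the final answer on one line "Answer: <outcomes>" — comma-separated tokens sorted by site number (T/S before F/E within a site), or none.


input #1, t=5, y=10: outcomes B1=F, B2=F, B3=F, B4=S, B5=F
input #2, t=8, y=10: outcomes B1=F, B2=F, B3=F, B4=S, B5=F
input #3, t=4, y=9: outcomes B1=F, B2=F, B3=F, B4=S, B5=F
input #4, t=3, y=7: outcomes B1=F, B2=F, B3=F, B4=E, B5=T
input #5, t=4, y=7: outcomes B1=F, B2=F, B3=F, B4=E, B5=T
input #6, t=5, y=3: outcomes B1=F, B2=T
input #7, t=4, y=8: outcomes B1=F, B2=F, B3=F, B4=E, B5=F
union over the pool: B1=F, B2=T, B2=F, B3=F, B4=S, B4=E, B5=T, B5=F
uncovered (2 of 10): B1=T, B3=T
Answer: B1=T, B3=T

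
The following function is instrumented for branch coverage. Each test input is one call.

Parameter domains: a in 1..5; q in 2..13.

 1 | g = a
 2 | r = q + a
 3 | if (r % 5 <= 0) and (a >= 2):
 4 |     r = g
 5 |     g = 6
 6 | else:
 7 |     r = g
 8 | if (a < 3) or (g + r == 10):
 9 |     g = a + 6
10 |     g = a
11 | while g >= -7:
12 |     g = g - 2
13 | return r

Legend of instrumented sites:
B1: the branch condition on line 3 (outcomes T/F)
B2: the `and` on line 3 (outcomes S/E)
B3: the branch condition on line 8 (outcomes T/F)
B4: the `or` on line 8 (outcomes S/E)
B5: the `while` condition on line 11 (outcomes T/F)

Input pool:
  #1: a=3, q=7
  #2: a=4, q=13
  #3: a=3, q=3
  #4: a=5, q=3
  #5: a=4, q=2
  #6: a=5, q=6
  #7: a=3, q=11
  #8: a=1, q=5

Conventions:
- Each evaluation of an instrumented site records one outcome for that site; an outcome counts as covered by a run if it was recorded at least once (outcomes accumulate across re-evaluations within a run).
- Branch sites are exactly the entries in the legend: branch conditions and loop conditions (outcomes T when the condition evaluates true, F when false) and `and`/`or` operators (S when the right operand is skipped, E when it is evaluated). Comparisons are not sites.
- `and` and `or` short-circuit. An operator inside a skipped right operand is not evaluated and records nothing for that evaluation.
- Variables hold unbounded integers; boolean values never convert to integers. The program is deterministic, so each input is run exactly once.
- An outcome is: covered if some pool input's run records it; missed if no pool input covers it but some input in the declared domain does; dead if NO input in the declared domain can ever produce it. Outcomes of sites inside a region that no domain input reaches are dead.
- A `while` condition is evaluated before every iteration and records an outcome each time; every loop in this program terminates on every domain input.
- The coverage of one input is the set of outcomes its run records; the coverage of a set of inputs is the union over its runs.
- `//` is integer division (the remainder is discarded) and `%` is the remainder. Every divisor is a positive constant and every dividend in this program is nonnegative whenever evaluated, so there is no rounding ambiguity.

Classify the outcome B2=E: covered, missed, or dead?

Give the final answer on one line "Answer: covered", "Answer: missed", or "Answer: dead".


B2=E is recorded by pool input(s) 1 -> covered
Answer: covered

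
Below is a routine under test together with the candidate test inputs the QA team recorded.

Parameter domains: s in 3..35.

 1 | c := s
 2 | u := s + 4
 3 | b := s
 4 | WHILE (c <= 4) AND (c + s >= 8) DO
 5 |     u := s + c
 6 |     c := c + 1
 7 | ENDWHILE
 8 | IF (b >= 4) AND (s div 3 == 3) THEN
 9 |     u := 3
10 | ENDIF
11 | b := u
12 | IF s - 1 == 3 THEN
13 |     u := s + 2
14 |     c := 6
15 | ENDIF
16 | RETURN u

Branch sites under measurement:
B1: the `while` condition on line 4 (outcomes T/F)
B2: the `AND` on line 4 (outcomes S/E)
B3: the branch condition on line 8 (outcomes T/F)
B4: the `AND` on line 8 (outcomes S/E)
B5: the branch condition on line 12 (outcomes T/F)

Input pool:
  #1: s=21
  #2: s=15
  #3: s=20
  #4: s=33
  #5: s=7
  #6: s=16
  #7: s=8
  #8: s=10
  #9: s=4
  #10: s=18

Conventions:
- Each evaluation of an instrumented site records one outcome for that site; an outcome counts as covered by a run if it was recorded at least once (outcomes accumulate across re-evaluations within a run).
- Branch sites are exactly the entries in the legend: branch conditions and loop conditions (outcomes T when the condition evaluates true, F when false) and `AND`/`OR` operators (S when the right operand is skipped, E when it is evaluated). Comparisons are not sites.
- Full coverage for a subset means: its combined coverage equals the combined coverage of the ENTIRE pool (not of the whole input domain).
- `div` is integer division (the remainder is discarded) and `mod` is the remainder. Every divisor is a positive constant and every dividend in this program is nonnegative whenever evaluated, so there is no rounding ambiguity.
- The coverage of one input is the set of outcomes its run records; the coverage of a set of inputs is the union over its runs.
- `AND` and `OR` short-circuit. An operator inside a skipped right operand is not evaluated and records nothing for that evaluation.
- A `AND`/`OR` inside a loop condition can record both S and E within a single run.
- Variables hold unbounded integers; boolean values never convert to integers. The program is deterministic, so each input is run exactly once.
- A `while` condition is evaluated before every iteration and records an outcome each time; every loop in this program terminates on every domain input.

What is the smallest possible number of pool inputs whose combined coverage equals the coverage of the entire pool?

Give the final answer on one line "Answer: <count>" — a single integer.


#1 (s=21) -> B2->S, B1->F, B4->E, B3->F, B5->F; covered: B1=F, B2=S, B3=F, B4=E, B5=F
#2 (s=15) -> B2->S, B1->F, B4->E, B3->F, B5->F; covered: B1=F, B2=S, B3=F, B4=E, B5=F
#3 (s=20) -> B2->S, B1->F, B4->E, B3->F, B5->F; covered: B1=F, B2=S, B3=F, B4=E, B5=F
#4 (s=33) -> B2->S, B1->F, B4->E, B3->F, B5->F; covered: B1=F, B2=S, B3=F, B4=E, B5=F
#5 (s=7) -> B2->S, B1->F, B4->E, B3->F, B5->F; covered: B1=F, B2=S, B3=F, B4=E, B5=F
#6 (s=16) -> B2->S, B1->F, B4->E, B3->F, B5->F; covered: B1=F, B2=S, B3=F, B4=E, B5=F
#7 (s=8) -> B2->S, B1->F, B4->E, B3->F, B5->F; covered: B1=F, B2=S, B3=F, B4=E, B5=F
#8 (s=10) -> B2->S, B1->F, B4->E, B3->T, B5->F; covered: B1=F, B2=S, B3=T, B4=E, B5=F
#9 (s=4) -> B2->E, B1->T, B2->S, B1->F, B4->E, B3->F, B5->T; covered: B1=T, B1=F, B2=S, B2=E, B3=F, B4=E, B5=T
#10 (s=18) -> B2->S, B1->F, B4->E, B3->F, B5->F; covered: B1=F, B2=S, B3=F, B4=E, B5=F
pool-wide coverage (9 outcomes): B1=T, B1=F, B2=S, B2=E, B3=T, B3=F, B4=E, B5=T, B5=F
size 1 is not enough: best union over all size-1 subsets is 7/9
inputs {8, 9} (size 2) cover everything; no size-2 subset with a lexicographically smaller index list covers all 9
Answer: 2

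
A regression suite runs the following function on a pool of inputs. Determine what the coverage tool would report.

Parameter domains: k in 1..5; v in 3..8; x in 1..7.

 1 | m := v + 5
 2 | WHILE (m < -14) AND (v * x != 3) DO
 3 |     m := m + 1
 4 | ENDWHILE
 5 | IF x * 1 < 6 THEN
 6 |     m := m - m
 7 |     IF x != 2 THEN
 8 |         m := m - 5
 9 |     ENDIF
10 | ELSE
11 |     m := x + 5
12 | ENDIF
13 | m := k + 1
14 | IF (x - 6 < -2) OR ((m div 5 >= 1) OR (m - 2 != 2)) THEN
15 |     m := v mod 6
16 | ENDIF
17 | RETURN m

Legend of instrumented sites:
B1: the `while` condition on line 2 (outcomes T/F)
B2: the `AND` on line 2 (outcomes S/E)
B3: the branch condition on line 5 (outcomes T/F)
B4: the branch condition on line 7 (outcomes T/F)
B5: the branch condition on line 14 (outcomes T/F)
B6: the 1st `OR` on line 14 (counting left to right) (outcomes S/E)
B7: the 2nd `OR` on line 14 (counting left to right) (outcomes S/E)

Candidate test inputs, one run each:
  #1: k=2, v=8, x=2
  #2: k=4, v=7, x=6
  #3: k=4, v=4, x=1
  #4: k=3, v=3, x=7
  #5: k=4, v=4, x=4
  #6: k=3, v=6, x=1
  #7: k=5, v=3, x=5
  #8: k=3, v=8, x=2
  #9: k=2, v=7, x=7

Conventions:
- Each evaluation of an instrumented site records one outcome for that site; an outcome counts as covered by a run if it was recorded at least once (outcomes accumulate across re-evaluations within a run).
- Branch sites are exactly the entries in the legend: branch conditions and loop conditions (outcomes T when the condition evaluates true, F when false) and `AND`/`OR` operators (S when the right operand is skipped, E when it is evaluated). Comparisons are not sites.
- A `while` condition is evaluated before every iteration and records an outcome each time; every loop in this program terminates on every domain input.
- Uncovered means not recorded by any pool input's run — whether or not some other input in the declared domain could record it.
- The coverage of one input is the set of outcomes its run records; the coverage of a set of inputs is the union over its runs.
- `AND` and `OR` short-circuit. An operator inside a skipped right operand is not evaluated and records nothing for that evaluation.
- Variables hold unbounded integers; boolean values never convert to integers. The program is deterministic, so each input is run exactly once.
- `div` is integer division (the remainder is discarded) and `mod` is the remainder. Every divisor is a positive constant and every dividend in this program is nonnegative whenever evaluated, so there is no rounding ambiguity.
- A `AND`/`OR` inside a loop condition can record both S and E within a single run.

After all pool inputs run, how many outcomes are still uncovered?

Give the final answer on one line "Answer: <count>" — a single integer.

#1 (k=2, v=8, x=2) -> covered: B1=F, B2=S, B3=T, B4=F, B5=T, B6=S
#2 (k=4, v=7, x=6) -> covered: B1=F, B2=S, B3=F, B5=T, B6=E, B7=S
#3 (k=4, v=4, x=1) -> covered: B1=F, B2=S, B3=T, B4=T, B5=T, B6=S
#4 (k=3, v=3, x=7) -> covered: B1=F, B2=S, B3=F, B5=F, B6=E, B7=E
#5 (k=4, v=4, x=4) -> covered: B1=F, B2=S, B3=T, B4=T, B5=T, B6=E, B7=S
#6 (k=3, v=6, x=1) -> covered: B1=F, B2=S, B3=T, B4=T, B5=T, B6=S
#7 (k=5, v=3, x=5) -> covered: B1=F, B2=S, B3=T, B4=T, B5=T, B6=E, B7=S
#8 (k=3, v=8, x=2) -> covered: B1=F, B2=S, B3=T, B4=F, B5=T, B6=S
#9 (k=2, v=7, x=7) -> covered: B1=F, B2=S, B3=F, B5=T, B6=E, B7=E
union over the pool: B1=F, B2=S, B3=T, B3=F, B4=T, B4=F, B5=T, B5=F, B6=S, B6=E, B7=S, B7=E
uncovered (2 of 14): B1=T, B2=E

Answer: 2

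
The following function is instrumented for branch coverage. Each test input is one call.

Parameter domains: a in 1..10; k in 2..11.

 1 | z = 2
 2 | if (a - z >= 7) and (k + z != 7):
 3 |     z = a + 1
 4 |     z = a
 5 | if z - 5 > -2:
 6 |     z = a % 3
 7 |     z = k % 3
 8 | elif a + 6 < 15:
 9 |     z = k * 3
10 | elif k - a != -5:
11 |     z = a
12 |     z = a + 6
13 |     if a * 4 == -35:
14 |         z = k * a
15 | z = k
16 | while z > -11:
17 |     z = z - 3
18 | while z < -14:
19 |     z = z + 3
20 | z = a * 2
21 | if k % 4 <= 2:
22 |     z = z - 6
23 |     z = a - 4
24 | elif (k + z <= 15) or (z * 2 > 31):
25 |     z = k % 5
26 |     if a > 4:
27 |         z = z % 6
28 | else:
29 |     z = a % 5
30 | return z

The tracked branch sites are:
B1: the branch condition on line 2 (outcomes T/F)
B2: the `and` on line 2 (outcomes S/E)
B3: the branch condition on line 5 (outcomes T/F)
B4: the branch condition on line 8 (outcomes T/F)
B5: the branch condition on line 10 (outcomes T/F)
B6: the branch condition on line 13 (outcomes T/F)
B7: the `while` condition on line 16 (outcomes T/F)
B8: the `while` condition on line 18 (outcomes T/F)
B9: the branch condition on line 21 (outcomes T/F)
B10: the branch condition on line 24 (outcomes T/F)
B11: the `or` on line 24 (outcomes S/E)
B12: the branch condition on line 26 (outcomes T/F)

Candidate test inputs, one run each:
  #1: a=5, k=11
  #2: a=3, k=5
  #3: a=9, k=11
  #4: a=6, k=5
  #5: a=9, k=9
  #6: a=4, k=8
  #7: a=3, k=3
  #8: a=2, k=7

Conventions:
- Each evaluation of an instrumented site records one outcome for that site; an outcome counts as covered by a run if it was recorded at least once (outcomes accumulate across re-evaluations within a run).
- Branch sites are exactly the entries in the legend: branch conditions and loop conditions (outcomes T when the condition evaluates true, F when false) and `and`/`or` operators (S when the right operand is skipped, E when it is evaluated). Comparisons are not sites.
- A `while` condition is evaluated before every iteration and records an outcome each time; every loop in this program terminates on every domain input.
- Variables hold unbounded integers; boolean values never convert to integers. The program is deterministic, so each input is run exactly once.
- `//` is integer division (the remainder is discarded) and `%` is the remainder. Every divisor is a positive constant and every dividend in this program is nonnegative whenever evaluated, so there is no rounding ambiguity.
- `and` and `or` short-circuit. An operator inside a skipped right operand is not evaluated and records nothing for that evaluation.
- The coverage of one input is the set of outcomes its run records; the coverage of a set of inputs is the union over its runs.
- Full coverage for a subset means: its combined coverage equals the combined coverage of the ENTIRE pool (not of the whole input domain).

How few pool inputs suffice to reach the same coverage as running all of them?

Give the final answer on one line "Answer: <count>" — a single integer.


input #1, a=5, k=11: outcomes B1=F, B2=S, B3=F, B4=T, B7=T, B7=F, B8=F, B9=F, B10=F, B11=E
input #2, a=3, k=5: outcomes B1=F, B2=S, B3=F, B4=T, B7=T, B7=F, B8=F, B9=T
input #3, a=9, k=11: outcomes B1=T, B2=E, B3=T, B7=T, B7=F, B8=F, B9=F, B10=T, B11=E, B12=T
input #4, a=6, k=5: outcomes B1=F, B2=S, B3=F, B4=T, B7=T, B7=F, B8=F, B9=T
input #5, a=9, k=9: outcomes B1=T, B2=E, B3=T, B7=T, B7=F, B8=F, B9=T
input #6, a=4, k=8: outcomes B1=F, B2=S, B3=F, B4=T, B7=T, B7=F, B8=F, B9=T
input #7, a=3, k=3: outcomes B1=F, B2=S, B3=F, B4=T, B7=T, B7=F, B8=F, B9=F, B10=T, B11=S, B12=F
input #8, a=2, k=7: outcomes B1=F, B2=S, B3=F, B4=T, B7=T, B7=F, B8=F, B9=F, B10=T, B11=S, B12=F
the full pool covers 18 outcomes: B1=T, B1=F, B2=S, B2=E, B3=T, B3=F, B4=T, B7=T, B7=F, B8=F, B9=T, B9=F, B10=T, B10=F, B11=S, B11=E, B12=T, B12=F
no size-1 subset reaches all 18 outcomes (best union: 11/18)
no size-2 subset reaches all 18 outcomes (best union: 16/18)
no size-3 subset reaches all 18 outcomes (best union: 17/18)
at size 4, {1, 2, 3, 7} reaches all 18 outcomes; every lexicographically earlier size-4 subset fails
Answer: 4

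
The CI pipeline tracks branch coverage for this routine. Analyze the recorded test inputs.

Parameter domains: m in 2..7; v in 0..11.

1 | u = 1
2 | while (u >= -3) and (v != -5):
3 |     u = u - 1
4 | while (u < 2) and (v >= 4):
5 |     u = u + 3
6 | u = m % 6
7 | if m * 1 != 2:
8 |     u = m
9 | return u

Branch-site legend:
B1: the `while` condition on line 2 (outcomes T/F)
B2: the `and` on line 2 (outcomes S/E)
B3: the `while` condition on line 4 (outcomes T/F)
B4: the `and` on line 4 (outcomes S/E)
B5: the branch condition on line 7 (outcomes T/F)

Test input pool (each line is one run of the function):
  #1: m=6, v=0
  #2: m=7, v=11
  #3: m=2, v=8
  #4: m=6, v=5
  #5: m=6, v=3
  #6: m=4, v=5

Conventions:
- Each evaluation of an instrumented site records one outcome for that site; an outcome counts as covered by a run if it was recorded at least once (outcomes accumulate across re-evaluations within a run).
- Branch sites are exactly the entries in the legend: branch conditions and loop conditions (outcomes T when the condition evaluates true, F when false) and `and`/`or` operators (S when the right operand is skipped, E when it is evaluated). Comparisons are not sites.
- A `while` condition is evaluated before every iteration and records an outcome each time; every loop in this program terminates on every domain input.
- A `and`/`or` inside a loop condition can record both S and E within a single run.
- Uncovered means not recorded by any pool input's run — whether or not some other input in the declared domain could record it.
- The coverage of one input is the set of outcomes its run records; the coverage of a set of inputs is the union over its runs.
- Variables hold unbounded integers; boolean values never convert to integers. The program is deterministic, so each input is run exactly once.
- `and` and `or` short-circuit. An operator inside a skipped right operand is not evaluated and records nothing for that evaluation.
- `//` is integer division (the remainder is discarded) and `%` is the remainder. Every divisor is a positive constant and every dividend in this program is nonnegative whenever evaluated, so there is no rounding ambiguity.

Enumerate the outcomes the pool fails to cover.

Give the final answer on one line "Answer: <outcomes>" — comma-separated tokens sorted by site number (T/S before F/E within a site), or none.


input #1 (m=6, v=0): events B2->E, B1->T, B2->E, B1->T, B2->E, B1->T, B2->E, B1->T, B2->E, B1->T, B2->S, B1->F, B4->E, B3->F, ...; covers B1=T, B1=F, B2=S, B2=E, B3=F, B4=E, B5=T
input #2 (m=7, v=11): events B2->E, B1->T, B2->E, B1->T, B2->E, B1->T, B2->E, B1->T, B2->E, B1->T, B2->S, B1->F, B4->E, B3->T, ...; covers B1=T, B1=F, B2=S, B2=E, B3=T, B3=F, B4=S, B4=E, B5=T
input #3 (m=2, v=8): events B2->E, B1->T, B2->E, B1->T, B2->E, B1->T, B2->E, B1->T, B2->E, B1->T, B2->S, B1->F, B4->E, B3->T, ...; covers B1=T, B1=F, B2=S, B2=E, B3=T, B3=F, B4=S, B4=E, B5=F
input #4 (m=6, v=5): events B2->E, B1->T, B2->E, B1->T, B2->E, B1->T, B2->E, B1->T, B2->E, B1->T, B2->S, B1->F, B4->E, B3->T, ...; covers B1=T, B1=F, B2=S, B2=E, B3=T, B3=F, B4=S, B4=E, B5=T
input #5 (m=6, v=3): events B2->E, B1->T, B2->E, B1->T, B2->E, B1->T, B2->E, B1->T, B2->E, B1->T, B2->S, B1->F, B4->E, B3->F, ...; covers B1=T, B1=F, B2=S, B2=E, B3=F, B4=E, B5=T
input #6 (m=4, v=5): events B2->E, B1->T, B2->E, B1->T, B2->E, B1->T, B2->E, B1->T, B2->E, B1->T, B2->S, B1->F, B4->E, B3->T, ...; covers B1=T, B1=F, B2=S, B2=E, B3=T, B3=F, B4=S, B4=E, B5=T
union over the pool: B1=T, B1=F, B2=S, B2=E, B3=T, B3=F, B4=S, B4=E, B5=T, B5=F
uncovered (0 of 10): none
Answer: none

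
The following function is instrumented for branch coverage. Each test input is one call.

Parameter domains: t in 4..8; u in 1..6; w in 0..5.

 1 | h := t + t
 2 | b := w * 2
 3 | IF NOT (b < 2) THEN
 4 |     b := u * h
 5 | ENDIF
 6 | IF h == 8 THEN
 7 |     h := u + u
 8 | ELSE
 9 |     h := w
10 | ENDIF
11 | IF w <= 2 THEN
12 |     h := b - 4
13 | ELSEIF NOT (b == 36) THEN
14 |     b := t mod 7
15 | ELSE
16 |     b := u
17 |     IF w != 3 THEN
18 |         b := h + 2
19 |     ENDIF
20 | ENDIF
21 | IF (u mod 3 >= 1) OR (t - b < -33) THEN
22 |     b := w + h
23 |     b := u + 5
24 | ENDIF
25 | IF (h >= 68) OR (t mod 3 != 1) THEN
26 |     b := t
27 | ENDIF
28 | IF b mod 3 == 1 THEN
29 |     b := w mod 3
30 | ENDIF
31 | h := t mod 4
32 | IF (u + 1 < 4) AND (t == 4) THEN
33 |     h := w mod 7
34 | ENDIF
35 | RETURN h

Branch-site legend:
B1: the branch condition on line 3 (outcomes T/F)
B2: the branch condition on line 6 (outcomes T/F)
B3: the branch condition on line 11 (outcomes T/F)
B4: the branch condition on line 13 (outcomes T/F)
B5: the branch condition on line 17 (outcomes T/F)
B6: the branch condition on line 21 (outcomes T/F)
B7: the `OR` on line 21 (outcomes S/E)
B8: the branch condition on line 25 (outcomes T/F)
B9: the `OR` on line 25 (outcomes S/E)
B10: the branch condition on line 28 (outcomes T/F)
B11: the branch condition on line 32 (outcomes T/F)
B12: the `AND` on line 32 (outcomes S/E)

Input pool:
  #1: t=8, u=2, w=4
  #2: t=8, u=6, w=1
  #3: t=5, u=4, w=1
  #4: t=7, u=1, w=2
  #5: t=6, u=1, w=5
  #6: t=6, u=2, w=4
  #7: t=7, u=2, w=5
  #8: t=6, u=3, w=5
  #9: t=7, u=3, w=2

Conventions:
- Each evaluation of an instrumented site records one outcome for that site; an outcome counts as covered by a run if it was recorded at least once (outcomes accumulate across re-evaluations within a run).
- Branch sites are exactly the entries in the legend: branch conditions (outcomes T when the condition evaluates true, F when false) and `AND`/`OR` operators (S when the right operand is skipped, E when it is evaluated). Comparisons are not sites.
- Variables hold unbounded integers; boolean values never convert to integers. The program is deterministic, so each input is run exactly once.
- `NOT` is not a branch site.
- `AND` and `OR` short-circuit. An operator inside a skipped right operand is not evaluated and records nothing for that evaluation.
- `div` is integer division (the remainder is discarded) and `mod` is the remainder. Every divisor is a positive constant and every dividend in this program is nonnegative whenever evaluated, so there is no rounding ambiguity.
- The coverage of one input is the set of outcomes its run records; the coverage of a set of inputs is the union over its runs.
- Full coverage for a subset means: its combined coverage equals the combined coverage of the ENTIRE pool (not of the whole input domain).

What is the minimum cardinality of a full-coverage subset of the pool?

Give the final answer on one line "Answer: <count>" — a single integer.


test 1 (t=8, u=2, w=4) fires B1->T, B2->F, B3->F, B4->T, B7->S, B6->T, B9->E, B8->T, B10->F, B12->E, B11->F; hits B1=T, B2=F, B3=F, B4=T, B6=T, B7=S, B8=T, B9=E, B10=F, B11=F, B12=E
test 2 (t=8, u=6, w=1) fires B1->T, B2->F, B3->T, B7->E, B6->T, B9->S, B8->T, B10->F, B12->S, B11->F; hits B1=T, B2=F, B3=T, B6=T, B7=E, B8=T, B9=S, B10=F, B11=F, B12=S
test 3 (t=5, u=4, w=1) fires B1->T, B2->F, B3->T, B7->S, B6->T, B9->E, B8->T, B10->F, B12->S, B11->F; hits B1=T, B2=F, B3=T, B6=T, B7=S, B8=T, B9=E, B10=F, B11=F, B12=S
test 4 (t=7, u=1, w=2) fires B1->T, B2->F, B3->T, B7->S, B6->T, B9->E, B8->F, B10->F, B12->E, B11->F; hits B1=T, B2=F, B3=T, B6=T, B7=S, B8=F, B9=E, B10=F, B11=F, B12=E
test 5 (t=6, u=1, w=5) fires B1->T, B2->F, B3->F, B4->T, B7->S, B6->T, B9->E, B8->T, B10->F, B12->E, B11->F; hits B1=T, B2=F, B3=F, B4=T, B6=T, B7=S, B8=T, B9=E, B10=F, B11=F, B12=E
test 6 (t=6, u=2, w=4) fires B1->T, B2->F, B3->F, B4->T, B7->S, B6->T, B9->E, B8->T, B10->F, B12->E, B11->F; hits B1=T, B2=F, B3=F, B4=T, B6=T, B7=S, B8=T, B9=E, B10=F, B11=F, B12=E
test 7 (t=7, u=2, w=5) fires B1->T, B2->F, B3->F, B4->T, B7->S, B6->T, B9->E, B8->F, B10->T, B12->E, B11->F; hits B1=T, B2=F, B3=F, B4=T, B6=T, B7=S, B8=F, B9=E, B10=T, B11=F, B12=E
test 8 (t=6, u=3, w=5) fires B1->T, B2->F, B3->F, B4->F, B5->T, B7->E, B6->F, B9->E, B8->T, B10->F, B12->S, B11->F; hits B1=T, B2=F, B3=F, B4=F, B5=T, B6=F, B7=E, B8=T, B9=E, B10=F, B11=F, B12=S
test 9 (t=7, u=3, w=2) fires B1->T, B2->F, B3->T, B7->E, B6->T, B9->E, B8->F, B10->F, B12->S, B11->F; hits B1=T, B2=F, B3=T, B6=T, B7=E, B8=F, B9=E, B10=F, B11=F, B12=S
union over all inputs: B1=T, B2=F, B3=T, B3=F, B4=T, B4=F, B5=T, B6=T, B6=F, B7=S, B7=E, B8=T, B8=F, B9=S, B9=E, B10=T, B10=F, B11=F, B12=S, B12=E (20 outcomes)
checked all size-1 subsets: none covers 20 outcomes (max 12/20)
checked all size-2 subsets: none covers 20 outcomes (max 18/20)
at size 3, {2, 7, 8} reaches all 20 outcomes; every lexicographically earlier size-3 subset fails
Answer: 3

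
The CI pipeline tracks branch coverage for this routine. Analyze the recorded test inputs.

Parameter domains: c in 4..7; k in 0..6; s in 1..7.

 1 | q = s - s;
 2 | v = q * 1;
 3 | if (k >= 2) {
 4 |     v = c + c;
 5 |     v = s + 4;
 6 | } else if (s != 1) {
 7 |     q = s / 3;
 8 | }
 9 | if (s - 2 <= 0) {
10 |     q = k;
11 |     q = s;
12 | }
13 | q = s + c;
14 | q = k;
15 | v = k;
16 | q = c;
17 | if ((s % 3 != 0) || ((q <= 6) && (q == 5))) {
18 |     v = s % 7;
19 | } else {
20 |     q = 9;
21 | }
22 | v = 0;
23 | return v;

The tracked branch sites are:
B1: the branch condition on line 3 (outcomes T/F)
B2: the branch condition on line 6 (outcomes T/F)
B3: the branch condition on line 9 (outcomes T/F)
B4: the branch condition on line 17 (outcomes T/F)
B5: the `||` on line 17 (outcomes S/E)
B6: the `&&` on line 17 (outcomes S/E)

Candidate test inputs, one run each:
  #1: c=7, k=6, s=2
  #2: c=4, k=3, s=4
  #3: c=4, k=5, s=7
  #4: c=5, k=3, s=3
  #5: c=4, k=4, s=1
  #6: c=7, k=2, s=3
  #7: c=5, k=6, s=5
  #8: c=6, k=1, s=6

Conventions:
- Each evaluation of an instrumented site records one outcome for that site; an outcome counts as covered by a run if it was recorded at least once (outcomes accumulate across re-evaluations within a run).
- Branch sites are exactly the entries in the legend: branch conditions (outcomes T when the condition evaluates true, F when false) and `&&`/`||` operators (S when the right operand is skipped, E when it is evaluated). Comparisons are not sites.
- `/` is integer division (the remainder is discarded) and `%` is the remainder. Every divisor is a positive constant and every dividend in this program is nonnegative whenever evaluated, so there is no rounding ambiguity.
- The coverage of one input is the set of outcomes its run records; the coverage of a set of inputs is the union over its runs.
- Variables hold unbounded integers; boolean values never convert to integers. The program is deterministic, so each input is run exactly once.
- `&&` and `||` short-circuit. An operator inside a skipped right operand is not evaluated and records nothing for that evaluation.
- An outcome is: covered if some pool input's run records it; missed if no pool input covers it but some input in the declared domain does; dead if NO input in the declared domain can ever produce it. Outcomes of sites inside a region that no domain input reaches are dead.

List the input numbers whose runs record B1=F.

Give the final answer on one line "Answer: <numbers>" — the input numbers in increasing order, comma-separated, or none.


input #1 (c=7, k=6, s=2): does not record B1=F
input #2 (c=4, k=3, s=4): does not record B1=F
input #3 (c=4, k=5, s=7): does not record B1=F
input #4 (c=5, k=3, s=3): does not record B1=F
input #5 (c=4, k=4, s=1): does not record B1=F
input #6 (c=7, k=2, s=3): does not record B1=F
input #7 (c=5, k=6, s=5): does not record B1=F
input #8 (c=6, k=1, s=6): records B1=F
Answer: 8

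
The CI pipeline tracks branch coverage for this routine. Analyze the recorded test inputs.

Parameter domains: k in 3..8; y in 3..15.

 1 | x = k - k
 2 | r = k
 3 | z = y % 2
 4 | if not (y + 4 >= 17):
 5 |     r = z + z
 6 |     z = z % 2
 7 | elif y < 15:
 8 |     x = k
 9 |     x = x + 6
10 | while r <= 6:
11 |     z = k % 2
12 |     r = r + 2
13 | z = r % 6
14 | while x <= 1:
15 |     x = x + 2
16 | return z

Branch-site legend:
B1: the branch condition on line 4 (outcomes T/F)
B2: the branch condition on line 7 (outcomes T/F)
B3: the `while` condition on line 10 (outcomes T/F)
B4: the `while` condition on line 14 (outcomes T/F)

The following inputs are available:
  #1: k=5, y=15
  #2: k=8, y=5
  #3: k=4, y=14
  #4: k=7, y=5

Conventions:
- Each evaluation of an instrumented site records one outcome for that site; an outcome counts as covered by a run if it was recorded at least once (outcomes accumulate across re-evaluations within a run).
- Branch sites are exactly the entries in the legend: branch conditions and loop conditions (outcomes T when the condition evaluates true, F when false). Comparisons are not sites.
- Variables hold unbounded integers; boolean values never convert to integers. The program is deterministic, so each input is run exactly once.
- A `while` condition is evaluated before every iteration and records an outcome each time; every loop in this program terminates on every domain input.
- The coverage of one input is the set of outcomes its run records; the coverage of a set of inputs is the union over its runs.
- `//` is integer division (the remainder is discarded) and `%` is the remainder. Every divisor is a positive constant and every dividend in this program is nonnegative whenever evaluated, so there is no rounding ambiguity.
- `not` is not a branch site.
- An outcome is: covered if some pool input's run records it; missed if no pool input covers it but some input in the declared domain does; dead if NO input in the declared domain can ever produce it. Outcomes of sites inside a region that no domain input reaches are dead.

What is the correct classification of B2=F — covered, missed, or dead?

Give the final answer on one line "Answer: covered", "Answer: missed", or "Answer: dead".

B2=F is recorded by pool input(s) 1 -> covered

Answer: covered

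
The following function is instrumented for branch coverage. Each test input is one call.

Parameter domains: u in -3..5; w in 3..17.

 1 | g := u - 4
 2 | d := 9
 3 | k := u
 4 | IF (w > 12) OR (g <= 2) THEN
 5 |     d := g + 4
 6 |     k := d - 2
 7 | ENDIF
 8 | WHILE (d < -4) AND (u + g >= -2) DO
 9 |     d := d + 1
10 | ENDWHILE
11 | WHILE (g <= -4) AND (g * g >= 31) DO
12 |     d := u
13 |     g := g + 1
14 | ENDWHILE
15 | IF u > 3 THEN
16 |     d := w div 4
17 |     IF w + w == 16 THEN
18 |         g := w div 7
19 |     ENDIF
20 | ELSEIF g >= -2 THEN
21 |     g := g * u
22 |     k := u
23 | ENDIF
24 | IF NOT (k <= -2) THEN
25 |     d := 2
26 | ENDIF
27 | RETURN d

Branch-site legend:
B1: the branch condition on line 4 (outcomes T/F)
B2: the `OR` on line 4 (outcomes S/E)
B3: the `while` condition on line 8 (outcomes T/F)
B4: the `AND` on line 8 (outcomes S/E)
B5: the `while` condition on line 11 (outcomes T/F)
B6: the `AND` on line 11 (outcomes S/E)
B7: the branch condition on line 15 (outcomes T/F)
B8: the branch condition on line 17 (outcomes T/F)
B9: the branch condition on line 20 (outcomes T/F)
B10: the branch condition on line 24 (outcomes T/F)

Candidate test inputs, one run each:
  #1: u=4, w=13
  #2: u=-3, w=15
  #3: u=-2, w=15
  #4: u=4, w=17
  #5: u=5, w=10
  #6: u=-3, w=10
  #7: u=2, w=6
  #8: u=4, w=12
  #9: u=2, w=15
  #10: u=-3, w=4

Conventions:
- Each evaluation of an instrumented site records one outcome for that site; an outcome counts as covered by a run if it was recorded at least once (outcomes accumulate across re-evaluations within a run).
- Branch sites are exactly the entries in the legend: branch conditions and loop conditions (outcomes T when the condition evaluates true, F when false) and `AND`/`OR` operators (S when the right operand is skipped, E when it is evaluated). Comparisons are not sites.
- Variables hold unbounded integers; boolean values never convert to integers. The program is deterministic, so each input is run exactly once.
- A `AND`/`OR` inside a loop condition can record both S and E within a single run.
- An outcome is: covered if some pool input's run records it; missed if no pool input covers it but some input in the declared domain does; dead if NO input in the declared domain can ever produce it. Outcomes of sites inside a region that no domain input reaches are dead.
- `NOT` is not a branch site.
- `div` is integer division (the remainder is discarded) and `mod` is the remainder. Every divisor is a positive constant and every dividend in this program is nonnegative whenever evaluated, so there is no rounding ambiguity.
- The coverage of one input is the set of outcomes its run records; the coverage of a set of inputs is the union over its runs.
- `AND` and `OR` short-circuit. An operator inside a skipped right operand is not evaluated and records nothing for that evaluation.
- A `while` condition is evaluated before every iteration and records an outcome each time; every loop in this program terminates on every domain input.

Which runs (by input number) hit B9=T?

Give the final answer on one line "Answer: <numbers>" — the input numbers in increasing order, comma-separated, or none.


input #1 (u=4, w=13): misses B9=T
input #2 (u=-3, w=15): misses B9=T
input #3 (u=-2, w=15): misses B9=T
input #4 (u=4, w=17): misses B9=T
input #5 (u=5, w=10): misses B9=T
input #6 (u=-3, w=10): misses B9=T
input #7 (u=2, w=6): covers B9=T
input #8 (u=4, w=12): misses B9=T
input #9 (u=2, w=15): covers B9=T
input #10 (u=-3, w=4): misses B9=T
Answer: 7, 9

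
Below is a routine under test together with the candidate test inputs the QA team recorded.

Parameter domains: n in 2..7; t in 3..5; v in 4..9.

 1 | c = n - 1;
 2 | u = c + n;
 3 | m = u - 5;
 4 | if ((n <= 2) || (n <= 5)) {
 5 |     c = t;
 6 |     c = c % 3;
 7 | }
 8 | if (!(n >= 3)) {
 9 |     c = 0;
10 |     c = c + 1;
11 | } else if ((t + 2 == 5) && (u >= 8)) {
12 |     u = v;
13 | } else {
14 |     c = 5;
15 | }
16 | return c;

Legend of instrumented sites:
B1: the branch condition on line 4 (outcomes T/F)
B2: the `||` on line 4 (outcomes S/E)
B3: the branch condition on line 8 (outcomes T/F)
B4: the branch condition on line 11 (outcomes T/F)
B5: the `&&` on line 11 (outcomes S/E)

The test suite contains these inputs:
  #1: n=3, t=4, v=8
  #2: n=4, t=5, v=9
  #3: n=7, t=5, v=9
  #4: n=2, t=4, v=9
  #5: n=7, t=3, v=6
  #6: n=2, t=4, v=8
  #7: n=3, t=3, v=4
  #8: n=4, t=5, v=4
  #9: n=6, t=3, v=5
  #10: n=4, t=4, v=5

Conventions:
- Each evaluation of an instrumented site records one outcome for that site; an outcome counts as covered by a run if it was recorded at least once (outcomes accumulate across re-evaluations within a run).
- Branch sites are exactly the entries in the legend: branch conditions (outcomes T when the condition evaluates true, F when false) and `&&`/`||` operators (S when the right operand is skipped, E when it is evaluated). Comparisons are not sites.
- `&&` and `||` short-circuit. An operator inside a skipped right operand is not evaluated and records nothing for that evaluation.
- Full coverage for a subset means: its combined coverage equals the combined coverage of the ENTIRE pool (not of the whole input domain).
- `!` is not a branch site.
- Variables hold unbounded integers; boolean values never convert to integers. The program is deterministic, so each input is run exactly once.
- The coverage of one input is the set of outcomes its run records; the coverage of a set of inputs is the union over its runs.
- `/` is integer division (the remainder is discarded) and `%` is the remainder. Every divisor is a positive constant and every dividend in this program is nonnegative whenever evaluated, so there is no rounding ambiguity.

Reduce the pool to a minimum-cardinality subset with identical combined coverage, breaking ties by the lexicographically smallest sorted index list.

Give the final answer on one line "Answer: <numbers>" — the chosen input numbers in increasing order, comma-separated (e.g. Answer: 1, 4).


test 1 (n=3, t=4, v=8) fires B2->E, B1->T, B3->F, B5->S, B4->F; hits B1=T, B2=E, B3=F, B4=F, B5=S
test 2 (n=4, t=5, v=9) fires B2->E, B1->T, B3->F, B5->S, B4->F; hits B1=T, B2=E, B3=F, B4=F, B5=S
test 3 (n=7, t=5, v=9) fires B2->E, B1->F, B3->F, B5->S, B4->F; hits B1=F, B2=E, B3=F, B4=F, B5=S
test 4 (n=2, t=4, v=9) fires B2->S, B1->T, B3->T; hits B1=T, B2=S, B3=T
test 5 (n=7, t=3, v=6) fires B2->E, B1->F, B3->F, B5->E, B4->T; hits B1=F, B2=E, B3=F, B4=T, B5=E
test 6 (n=2, t=4, v=8) fires B2->S, B1->T, B3->T; hits B1=T, B2=S, B3=T
test 7 (n=3, t=3, v=4) fires B2->E, B1->T, B3->F, B5->E, B4->F; hits B1=T, B2=E, B3=F, B4=F, B5=E
test 8 (n=4, t=5, v=4) fires B2->E, B1->T, B3->F, B5->S, B4->F; hits B1=T, B2=E, B3=F, B4=F, B5=S
test 9 (n=6, t=3, v=5) fires B2->E, B1->F, B3->F, B5->E, B4->T; hits B1=F, B2=E, B3=F, B4=T, B5=E
test 10 (n=4, t=4, v=5) fires B2->E, B1->T, B3->F, B5->S, B4->F; hits B1=T, B2=E, B3=F, B4=F, B5=S
the full pool covers 10 outcomes: B1=T, B1=F, B2=S, B2=E, B3=T, B3=F, B4=T, B4=F, B5=S, B5=E
no size-1 subset reaches all 10 outcomes (best union: 5/10)
no size-2 subset reaches all 10 outcomes (best union: 8/10)
at size 3, {1, 4, 5} reaches all 10 outcomes; every lexicographically earlier size-3 subset fails
Answer: 1, 4, 5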